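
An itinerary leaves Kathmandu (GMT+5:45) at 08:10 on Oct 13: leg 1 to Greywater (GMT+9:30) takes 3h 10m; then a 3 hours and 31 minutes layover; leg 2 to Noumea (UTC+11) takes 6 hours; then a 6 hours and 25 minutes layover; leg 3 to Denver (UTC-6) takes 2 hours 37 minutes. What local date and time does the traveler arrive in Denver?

Convert departure to UTC: 08:10 − 5:45 = 02:25 UTC on Oct 13.
Add 3 hours 10 minutes leg 1 → 05:35 UTC.
Add 3 hours and 31 minutes layover in Greywater → 09:06 UTC.
Add 6 hours leg 2 → 15:06 UTC.
Add 6 hours 25 minutes layover in Noumea → 21:31 UTC.
Add 2 hours and 37 minutes leg 3 → 00:08 UTC (Oct 14).
Denver is UTC−6:00, so local arrival = 00:08 − 6:00 = 18:08 on Oct 13.

18:08 on October 13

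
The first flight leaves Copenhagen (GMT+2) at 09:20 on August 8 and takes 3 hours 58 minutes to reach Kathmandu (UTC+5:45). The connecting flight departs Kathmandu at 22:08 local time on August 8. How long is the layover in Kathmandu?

Convert departure to UTC: 09:20 − 2:00 = 07:20 UTC on Aug 8.
Add 3 hours 58 minutes flight time → 11:18 UTC.
Kathmandu is UTC+5:45, so local arrival = 11:18 + 5:45 = 17:03 on Aug 8.
Layover = 22:08 − 17:03 = 5 hours 5 minutes.

5 hours 5 minutes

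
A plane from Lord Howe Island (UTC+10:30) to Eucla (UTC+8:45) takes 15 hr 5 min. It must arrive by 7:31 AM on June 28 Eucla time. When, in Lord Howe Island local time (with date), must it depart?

Target arrival in UTC: 7:31 AM − 8:45 = 10:46 PM on Jun 27.
Subtract 15 hours and 5 minutes → departure 7:41 AM UTC on Jun 27.
Lord Howe Island is UTC+10:30: 7:41 AM + 10:30 = 6:11 PM on Jun 27.

6:11 PM on June 27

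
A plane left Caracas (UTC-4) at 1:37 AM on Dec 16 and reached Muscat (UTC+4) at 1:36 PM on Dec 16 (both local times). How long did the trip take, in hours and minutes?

3 hours 59 minutes

Muscat is 8:00 ahead of Caracas.
Clock-face elapsed time (ignoring zones) is 11 hours 59 minutes.
Actual elapsed = 11 hours 59 minutes − 8:00 = 3 hours 59 minutes.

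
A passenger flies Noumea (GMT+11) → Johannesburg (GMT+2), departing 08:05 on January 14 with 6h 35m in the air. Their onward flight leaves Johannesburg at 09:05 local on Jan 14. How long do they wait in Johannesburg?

3 hours 25 minutes

Convert departure to UTC: 08:05 − 11:00 = 21:05 UTC on Jan 13.
Add 6 hours 35 minutes flight time → 03:40 UTC (Jan 14).
Johannesburg is UTC+2:00, so local arrival = 03:40 + 2:00 = 05:40 on Jan 14.
Layover = 09:05 − 05:40 = 3 hours 25 minutes.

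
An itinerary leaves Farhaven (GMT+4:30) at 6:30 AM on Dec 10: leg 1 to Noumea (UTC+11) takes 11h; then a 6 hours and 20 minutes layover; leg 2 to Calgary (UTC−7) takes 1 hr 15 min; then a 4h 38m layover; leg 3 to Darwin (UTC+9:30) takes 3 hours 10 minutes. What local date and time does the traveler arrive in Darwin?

Convert departure to UTC: 6:30 AM − 4:30 = 2:00 AM UTC on Dec 10.
Add 11 hours leg 1 → 1:00 PM UTC.
Add 6 hours and 20 minutes layover in Noumea → 7:20 PM UTC.
Add 1 hour 15 minutes leg 2 → 8:35 PM UTC.
Add 4 hours and 38 minutes layover in Calgary → 1:13 AM UTC (Dec 11).
Add 3 hours 10 minutes leg 3 → 4:23 AM UTC.
Darwin is UTC+9:30, so local arrival = 4:23 AM + 9:30 = 1:53 PM on Dec 11.

1:53 PM on Dec 11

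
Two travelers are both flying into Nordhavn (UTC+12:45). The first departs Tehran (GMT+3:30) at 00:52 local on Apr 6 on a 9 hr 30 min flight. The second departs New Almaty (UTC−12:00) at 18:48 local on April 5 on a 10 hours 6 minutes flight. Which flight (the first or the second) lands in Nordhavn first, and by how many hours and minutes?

the first, by 10 hours 2 minutes

Flight 1 in UTC: 00:52 − 3:30 = 21:22 on Apr 5.
+9 hours and 30 minutes → arrive 06:52 UTC on Apr 6.
Flight 2 in UTC: 18:48 + 12:00 = 06:48 on Apr 6.
+10 hours 6 minutes → arrive 16:54 UTC on Apr 6.
Flight 1 lands earlier by 10 hours 2 minutes.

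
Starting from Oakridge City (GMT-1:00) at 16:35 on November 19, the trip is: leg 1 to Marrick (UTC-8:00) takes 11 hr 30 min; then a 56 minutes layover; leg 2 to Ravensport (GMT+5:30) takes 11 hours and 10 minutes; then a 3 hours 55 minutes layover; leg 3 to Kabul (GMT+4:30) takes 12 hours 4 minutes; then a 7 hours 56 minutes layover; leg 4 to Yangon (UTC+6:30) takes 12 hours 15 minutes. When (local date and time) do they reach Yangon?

11:51 on Nov 22

Convert departure to UTC: 16:35 + 1:00 = 17:35 UTC on Nov 19.
Add 11 hours 30 minutes leg 1 → 05:05 UTC (Nov 20).
Add 56 minutes layover in Marrick → 06:01 UTC.
Add 11 hours 10 minutes leg 2 → 17:11 UTC.
Add 3 hours 55 minutes layover in Ravensport → 21:06 UTC.
Add 12 hours 4 minutes leg 3 → 09:10 UTC (Nov 21).
Add 7 hours 56 minutes layover in Kabul → 17:06 UTC.
Add 12 hours 15 minutes leg 4 → 05:21 UTC (Nov 22).
Yangon is UTC+6:30, so local arrival = 05:21 + 6:30 = 11:51 on Nov 22.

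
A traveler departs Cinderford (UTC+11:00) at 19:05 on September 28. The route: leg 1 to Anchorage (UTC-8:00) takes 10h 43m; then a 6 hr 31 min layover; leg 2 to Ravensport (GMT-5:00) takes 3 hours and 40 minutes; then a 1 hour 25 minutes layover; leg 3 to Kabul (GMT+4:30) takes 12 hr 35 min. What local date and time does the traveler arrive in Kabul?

Convert departure to UTC: 19:05 − 11:00 = 08:05 UTC on Sep 28.
Add 10 hours 43 minutes leg 1 → 18:48 UTC.
Add 6 hours and 31 minutes layover in Anchorage → 01:19 UTC (Sep 29).
Add 3 hours 40 minutes leg 2 → 04:59 UTC.
Add 1 hour 25 minutes layover in Ravensport → 06:24 UTC.
Add 12 hours and 35 minutes leg 3 → 18:59 UTC.
Kabul is UTC+4:30, so local arrival = 18:59 + 4:30 = 23:29 on Sep 29.

23:29 on September 29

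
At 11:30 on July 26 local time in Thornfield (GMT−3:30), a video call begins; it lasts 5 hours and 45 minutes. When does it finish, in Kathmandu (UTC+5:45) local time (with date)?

Kathmandu is 9:15 ahead of Thornfield.
After 5 hours 45 minutes it is 17:15 in Thornfield.
Shift by the zone difference: 17:15 + 9:15 = 02:30 on Jul 27 in Kathmandu.

02:30 on July 27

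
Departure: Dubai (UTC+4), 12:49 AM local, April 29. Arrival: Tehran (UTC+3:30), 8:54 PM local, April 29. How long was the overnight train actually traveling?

20 hours 35 minutes

Departure in UTC: 12:49 AM − 4:00 = 8:49 PM on Apr 28.
Arrival in UTC: 8:54 PM − 3:30 = 5:24 PM on Apr 29.
Elapsed = 5:24 PM − 8:49 PM (+1 day) = 20 hours 35 minutes.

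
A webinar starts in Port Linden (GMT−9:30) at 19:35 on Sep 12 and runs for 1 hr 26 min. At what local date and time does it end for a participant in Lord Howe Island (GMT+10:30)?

Convert start to UTC: 19:35 + 9:30 = 05:05 UTC on Sep 13.
Add 1 hour and 26 minutes duration → 06:31 UTC.
Lord Howe Island is UTC+10:30, so local end time = 06:31 + 10:30 = 17:01 on Sep 13.

17:01 on September 13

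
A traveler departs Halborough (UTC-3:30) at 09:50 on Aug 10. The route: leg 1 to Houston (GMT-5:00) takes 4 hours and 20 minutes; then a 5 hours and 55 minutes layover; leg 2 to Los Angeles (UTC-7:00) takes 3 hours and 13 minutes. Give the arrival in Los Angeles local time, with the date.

Convert departure to UTC: 09:50 + 3:30 = 13:20 UTC on Aug 10.
Add 4 hours and 20 minutes leg 1 → 17:40 UTC.
Add 5 hours and 55 minutes layover in Houston → 23:35 UTC.
Add 3 hours and 13 minutes leg 2 → 02:48 UTC (Aug 11).
Los Angeles is UTC−7:00, so local arrival = 02:48 − 7:00 = 19:48 on Aug 10.

19:48 on August 10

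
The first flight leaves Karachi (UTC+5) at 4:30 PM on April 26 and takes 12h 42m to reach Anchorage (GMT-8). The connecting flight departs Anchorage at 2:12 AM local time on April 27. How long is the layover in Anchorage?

Convert departure to UTC: 4:30 PM − 5:00 = 11:30 AM UTC on Apr 26.
Add 12 hours and 42 minutes flight time → 12:12 AM UTC (Apr 27).
Anchorage is UTC−8:00, so local arrival = 12:12 AM − 8:00 = 4:12 PM on Apr 26.
Layover = 2:12 AM − 4:12 PM (+1 day) = 10 hours.

10 hours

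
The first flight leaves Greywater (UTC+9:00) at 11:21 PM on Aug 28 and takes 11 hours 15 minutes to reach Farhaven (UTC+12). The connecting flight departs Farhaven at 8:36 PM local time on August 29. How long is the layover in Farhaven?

Convert departure to UTC: 11:21 PM − 9:00 = 2:21 PM UTC on Aug 28.
Add 11 hours 15 minutes flight time → 1:36 AM UTC (Aug 29).
Farhaven is UTC+12:00, so local arrival = 1:36 AM + 12:00 = 1:36 PM on Aug 29.
Layover = 8:36 PM − 1:36 PM = 7 hours.

7 hours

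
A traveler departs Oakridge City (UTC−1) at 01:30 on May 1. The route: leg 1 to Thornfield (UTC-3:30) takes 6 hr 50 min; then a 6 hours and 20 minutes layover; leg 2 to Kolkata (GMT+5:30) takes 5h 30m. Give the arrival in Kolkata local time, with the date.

02:40 on May 2

Convert departure to UTC: 01:30 + 1:00 = 02:30 UTC on May 1.
Add 6 hours 50 minutes leg 1 → 09:20 UTC.
Add 6 hours 20 minutes layover in Thornfield → 15:40 UTC.
Add 5 hours 30 minutes leg 2 → 21:10 UTC.
Kolkata is UTC+5:30, so local arrival = 21:10 + 5:30 = 02:40 on May 2.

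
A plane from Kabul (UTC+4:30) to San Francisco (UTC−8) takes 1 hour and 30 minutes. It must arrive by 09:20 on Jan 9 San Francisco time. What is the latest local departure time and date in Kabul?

Target arrival in UTC: 09:20 + 8:00 = 17:20 on Jan 9.
Subtract 1 hour and 30 minutes → departure 15:50 UTC on Jan 9.
Kabul is UTC+4:30: 15:50 + 4:30 = 20:20 on Jan 9.

20:20 on Jan 9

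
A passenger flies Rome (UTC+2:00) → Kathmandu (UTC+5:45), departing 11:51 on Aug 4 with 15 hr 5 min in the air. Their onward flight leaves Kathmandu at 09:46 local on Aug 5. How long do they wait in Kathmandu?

3 hours 5 minutes

Convert departure to UTC: 11:51 − 2:00 = 09:51 UTC on Aug 4.
Add 15 hours and 5 minutes flight time → 00:56 UTC (Aug 5).
Kathmandu is UTC+5:45, so local arrival = 00:56 + 5:45 = 06:41 on Aug 5.
Layover = 09:46 − 06:41 = 3 hours 5 minutes.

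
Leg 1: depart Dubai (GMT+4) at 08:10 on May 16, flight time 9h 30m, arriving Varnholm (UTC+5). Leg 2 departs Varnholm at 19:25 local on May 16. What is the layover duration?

45 minutes

Convert departure to UTC: 08:10 − 4:00 = 04:10 UTC on May 16.
Add 9 hours 30 minutes flight time → 13:40 UTC.
Varnholm is UTC+5:00, so local arrival = 13:40 + 5:00 = 18:40 on May 16.
Layover = 19:25 − 18:40 = 45 minutes.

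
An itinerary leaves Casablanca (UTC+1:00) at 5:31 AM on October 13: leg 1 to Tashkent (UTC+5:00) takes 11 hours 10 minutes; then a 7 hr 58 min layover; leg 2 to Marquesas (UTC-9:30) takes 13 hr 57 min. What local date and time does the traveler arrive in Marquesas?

Convert departure to UTC: 5:31 AM − 1:00 = 4:31 AM UTC on Oct 13.
Add 11 hours and 10 minutes leg 1 → 3:41 PM UTC.
Add 7 hours and 58 minutes layover in Tashkent → 11:39 PM UTC.
Add 13 hours 57 minutes leg 2 → 1:36 PM UTC (Oct 14).
Marquesas is UTC−9:30, so local arrival = 1:36 PM − 9:30 = 4:06 AM on Oct 14.

4:06 AM on October 14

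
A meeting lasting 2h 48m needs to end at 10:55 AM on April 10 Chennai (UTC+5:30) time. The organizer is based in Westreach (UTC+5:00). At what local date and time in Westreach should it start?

Target end time in UTC: 10:55 AM − 5:30 = 5:25 AM on Apr 10.
Subtract 2 hours 48 minutes → start 2:37 AM UTC on Apr 10.
Westreach is UTC+5:00: 2:37 AM + 5:00 = 7:37 AM on Apr 10.

7:37 AM on April 10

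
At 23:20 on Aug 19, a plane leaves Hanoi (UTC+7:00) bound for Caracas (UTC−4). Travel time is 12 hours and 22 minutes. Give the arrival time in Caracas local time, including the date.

00:42 on August 20

Convert departure to UTC: 23:20 − 7:00 = 16:20 UTC on Aug 19.
Add 12 hours 22 minutes travel time → 04:42 UTC (Aug 20).
Caracas is UTC−4:00, so local arrival = 04:42 − 4:00 = 00:42 on Aug 20.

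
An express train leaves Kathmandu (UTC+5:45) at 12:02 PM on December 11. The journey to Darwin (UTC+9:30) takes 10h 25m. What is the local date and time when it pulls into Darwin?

2:12 AM on Dec 12

Darwin is 3:45 ahead of Kathmandu.
After 10 hours and 25 minutes it is 10:27 PM in Kathmandu.
Shift by the zone difference: 10:27 PM + 3:45 = 2:12 AM on Dec 12 in Darwin.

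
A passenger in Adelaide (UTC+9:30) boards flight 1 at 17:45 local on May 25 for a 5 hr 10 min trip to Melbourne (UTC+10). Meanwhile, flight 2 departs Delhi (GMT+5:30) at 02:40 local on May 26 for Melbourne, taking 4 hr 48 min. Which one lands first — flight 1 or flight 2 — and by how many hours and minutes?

the first, by 12 hours 33 minutes

Flight 1 in UTC: 17:45 − 9:30 = 08:15 on May 25.
+5 hours 10 minutes → arrive 13:25 UTC on May 25.
Flight 2 in UTC: 02:40 − 5:30 = 21:10 on May 25.
+4 hours 48 minutes → arrive 01:58 UTC on May 26.
Flight 1 lands earlier by 12 hours 33 minutes.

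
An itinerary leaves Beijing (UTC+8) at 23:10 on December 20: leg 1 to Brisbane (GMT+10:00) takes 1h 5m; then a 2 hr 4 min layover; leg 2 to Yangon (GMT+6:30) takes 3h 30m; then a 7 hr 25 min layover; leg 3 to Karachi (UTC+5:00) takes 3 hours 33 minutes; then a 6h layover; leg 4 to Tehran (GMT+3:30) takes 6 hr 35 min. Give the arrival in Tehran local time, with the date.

00:52 on December 22

Convert departure to UTC: 23:10 − 8:00 = 15:10 UTC on Dec 20.
Add 1 hour and 5 minutes leg 1 → 16:15 UTC.
Add 2 hours 4 minutes layover in Brisbane → 18:19 UTC.
Add 3 hours 30 minutes leg 2 → 21:49 UTC.
Add 7 hours 25 minutes layover in Yangon → 05:14 UTC (Dec 21).
Add 3 hours 33 minutes leg 3 → 08:47 UTC.
Add 6 hours layover in Karachi → 14:47 UTC.
Add 6 hours and 35 minutes leg 4 → 21:22 UTC.
Tehran is UTC+3:30, so local arrival = 21:22 + 3:30 = 00:52 on Dec 22.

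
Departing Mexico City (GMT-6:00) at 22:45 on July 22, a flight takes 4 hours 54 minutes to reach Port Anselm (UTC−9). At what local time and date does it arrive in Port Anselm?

Convert departure to UTC: 22:45 + 6:00 = 04:45 UTC on Jul 23.
Add 4 hours 54 minutes travel time → 09:39 UTC.
Port Anselm is UTC−9:00, so local arrival = 09:39 − 9:00 = 00:39 on Jul 23.

00:39 on July 23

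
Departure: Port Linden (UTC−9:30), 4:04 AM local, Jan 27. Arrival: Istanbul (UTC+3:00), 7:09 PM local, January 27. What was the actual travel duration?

2 hours 35 minutes

Istanbul is 12:30 ahead of Port Linden.
Clock-face elapsed time (ignoring zones) is 15 hours 5 minutes.
Actual elapsed = 15 hours 5 minutes − 12:30 = 2 hours 35 minutes.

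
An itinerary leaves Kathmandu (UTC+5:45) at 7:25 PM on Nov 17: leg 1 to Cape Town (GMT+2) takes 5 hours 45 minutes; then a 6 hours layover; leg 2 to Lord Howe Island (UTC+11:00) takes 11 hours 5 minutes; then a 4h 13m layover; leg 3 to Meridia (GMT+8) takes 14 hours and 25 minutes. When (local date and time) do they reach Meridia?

3:08 PM on November 19

Convert departure to UTC: 7:25 PM − 5:45 = 1:40 PM UTC on Nov 17.
Add 5 hours 45 minutes leg 1 → 7:25 PM UTC.
Add 6 hours layover in Cape Town → 1:25 AM UTC (Nov 18).
Add 11 hours 5 minutes leg 2 → 12:30 PM UTC.
Add 4 hours and 13 minutes layover in Lord Howe Island → 4:43 PM UTC.
Add 14 hours 25 minutes leg 3 → 7:08 AM UTC (Nov 19).
Meridia is UTC+8:00, so local arrival = 7:08 AM + 8:00 = 3:08 PM on Nov 19.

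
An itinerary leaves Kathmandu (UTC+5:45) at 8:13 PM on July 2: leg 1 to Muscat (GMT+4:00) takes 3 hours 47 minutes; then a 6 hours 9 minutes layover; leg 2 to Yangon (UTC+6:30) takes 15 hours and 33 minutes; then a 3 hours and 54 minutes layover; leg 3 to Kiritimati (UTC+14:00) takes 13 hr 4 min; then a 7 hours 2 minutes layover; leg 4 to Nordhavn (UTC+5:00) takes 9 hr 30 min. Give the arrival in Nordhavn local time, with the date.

6:27 AM on Jul 5

Convert departure to UTC: 8:13 PM − 5:45 = 2:28 PM UTC on Jul 2.
Add 3 hours 47 minutes leg 1 → 6:15 PM UTC.
Add 6 hours and 9 minutes layover in Muscat → 12:24 AM UTC (Jul 3).
Add 15 hours and 33 minutes leg 2 → 3:57 PM UTC.
Add 3 hours and 54 minutes layover in Yangon → 7:51 PM UTC.
Add 13 hours and 4 minutes leg 3 → 8:55 AM UTC (Jul 4).
Add 7 hours 2 minutes layover in Kiritimati → 3:57 PM UTC.
Add 9 hours and 30 minutes leg 4 → 1:27 AM UTC (Jul 5).
Nordhavn is UTC+5:00, so local arrival = 1:27 AM + 5:00 = 6:27 AM on Jul 5.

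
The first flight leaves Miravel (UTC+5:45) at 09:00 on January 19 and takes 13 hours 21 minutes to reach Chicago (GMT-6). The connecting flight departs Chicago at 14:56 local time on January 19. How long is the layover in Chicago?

Convert departure to UTC: 09:00 − 5:45 = 03:15 UTC on Jan 19.
Add 13 hours 21 minutes flight time → 16:36 UTC.
Chicago is UTC−6:00, so local arrival = 16:36 − 6:00 = 10:36 on Jan 19.
Layover = 14:56 − 10:36 = 4 hours 20 minutes.

4 hours 20 minutes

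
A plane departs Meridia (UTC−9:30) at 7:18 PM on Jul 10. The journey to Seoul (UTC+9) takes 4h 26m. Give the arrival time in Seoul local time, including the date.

6:14 PM on July 11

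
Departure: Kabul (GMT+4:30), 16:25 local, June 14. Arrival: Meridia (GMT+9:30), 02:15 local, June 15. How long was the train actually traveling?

4 hours 50 minutes

Departure in UTC: 16:25 − 4:30 = 11:55 on Jun 14.
Arrival in UTC: 02:15 − 9:30 = 16:45 on Jun 14.
Elapsed = 16:45 − 11:55 = 4 hours 50 minutes.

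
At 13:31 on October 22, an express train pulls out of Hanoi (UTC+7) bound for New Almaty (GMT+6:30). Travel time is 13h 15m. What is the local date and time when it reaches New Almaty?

02:16 on October 23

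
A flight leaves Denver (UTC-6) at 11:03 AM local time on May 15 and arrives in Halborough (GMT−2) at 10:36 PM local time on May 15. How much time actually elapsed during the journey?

Halborough is 4:00 ahead of Denver.
Clock-face elapsed time (ignoring zones) is 11 hours 33 minutes.
Actual elapsed = 11 hours 33 minutes − 4:00 = 7 hours 33 minutes.

7 hours 33 minutes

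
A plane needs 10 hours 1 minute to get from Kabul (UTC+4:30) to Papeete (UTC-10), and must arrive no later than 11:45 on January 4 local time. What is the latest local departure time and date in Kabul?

16:14 on January 4

Target arrival in UTC: 11:45 + 10:00 = 21:45 on Jan 4.
Subtract 10 hours and 1 minute → departure 11:44 UTC on Jan 4.
Kabul is UTC+4:30: 11:44 + 4:30 = 16:14 on Jan 4.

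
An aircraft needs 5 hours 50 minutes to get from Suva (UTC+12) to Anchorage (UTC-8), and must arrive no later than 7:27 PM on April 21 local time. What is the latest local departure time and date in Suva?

9:37 AM on April 22

Target arrival in UTC: 7:27 PM + 8:00 = 3:27 AM on Apr 22.
Subtract 5 hours 50 minutes → departure 9:37 PM UTC on Apr 21.
Suva is UTC+12:00: 9:37 PM + 12:00 = 9:37 AM on Apr 22.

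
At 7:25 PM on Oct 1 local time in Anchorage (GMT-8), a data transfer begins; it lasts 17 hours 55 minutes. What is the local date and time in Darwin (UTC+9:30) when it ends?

6:50 AM on October 3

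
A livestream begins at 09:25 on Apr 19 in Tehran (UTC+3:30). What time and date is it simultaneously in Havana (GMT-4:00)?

In UTC: 09:25 − 3:30 = 05:55 on Apr 19.
Havana is UTC−4:00: 05:55 − 4:00 = 01:55 on Apr 19.

01:55 on April 19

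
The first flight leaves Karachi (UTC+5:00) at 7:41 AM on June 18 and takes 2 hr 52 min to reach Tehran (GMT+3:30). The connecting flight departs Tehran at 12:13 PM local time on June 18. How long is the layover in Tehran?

3 hours 10 minutes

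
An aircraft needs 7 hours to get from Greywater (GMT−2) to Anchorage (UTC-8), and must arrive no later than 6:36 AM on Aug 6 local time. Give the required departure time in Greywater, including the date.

5:36 AM on August 6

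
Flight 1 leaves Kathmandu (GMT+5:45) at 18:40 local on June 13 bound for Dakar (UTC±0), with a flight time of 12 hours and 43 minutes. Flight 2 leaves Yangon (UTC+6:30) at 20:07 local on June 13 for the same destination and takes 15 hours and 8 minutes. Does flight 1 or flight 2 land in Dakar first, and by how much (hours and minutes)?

Flight 1 in UTC: 18:40 − 5:45 = 12:55 on Jun 13.
+12 hours and 43 minutes → arrive 01:38 UTC on Jun 14.
Flight 2 in UTC: 20:07 − 6:30 = 13:37 on Jun 13.
+15 hours and 8 minutes → arrive 04:45 UTC on Jun 14.
Flight 1 lands earlier by 3 hours 7 minutes.

the first, by 3 hours 7 minutes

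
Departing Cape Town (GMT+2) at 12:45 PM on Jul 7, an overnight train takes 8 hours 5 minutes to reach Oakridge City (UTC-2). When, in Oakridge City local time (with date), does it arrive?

Convert departure to UTC: 12:45 PM − 2:00 = 10:45 AM UTC on Jul 7.
Add 8 hours 5 minutes travel time → 6:50 PM UTC.
Oakridge City is UTC−2:00, so local arrival = 6:50 PM − 2:00 = 4:50 PM on Jul 7.

4:50 PM on July 7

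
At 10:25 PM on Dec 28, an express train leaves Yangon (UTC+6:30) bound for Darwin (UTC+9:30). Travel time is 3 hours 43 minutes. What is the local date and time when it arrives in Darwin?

5:08 AM on Dec 29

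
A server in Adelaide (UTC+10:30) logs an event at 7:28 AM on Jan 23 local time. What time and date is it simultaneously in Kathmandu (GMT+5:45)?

In UTC: 7:28 AM − 10:30 = 8:58 PM on Jan 22.
Kathmandu is UTC+5:45: 8:58 PM + 5:45 = 2:43 AM on Jan 23.

2:43 AM on January 23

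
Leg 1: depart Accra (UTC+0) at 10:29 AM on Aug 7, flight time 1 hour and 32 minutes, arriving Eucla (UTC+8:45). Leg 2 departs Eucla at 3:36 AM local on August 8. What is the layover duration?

Accra is at UTC+0, so departure is already 10:29 AM UTC on Aug 7.
Add 1 hour and 32 minutes flight time → 12:01 PM UTC.
Eucla is UTC+8:45, so local arrival = 12:01 PM + 8:45 = 8:46 PM on Aug 7.
Layover = 3:36 AM − 8:46 PM (+1 day) = 6 hours 50 minutes.

6 hours 50 minutes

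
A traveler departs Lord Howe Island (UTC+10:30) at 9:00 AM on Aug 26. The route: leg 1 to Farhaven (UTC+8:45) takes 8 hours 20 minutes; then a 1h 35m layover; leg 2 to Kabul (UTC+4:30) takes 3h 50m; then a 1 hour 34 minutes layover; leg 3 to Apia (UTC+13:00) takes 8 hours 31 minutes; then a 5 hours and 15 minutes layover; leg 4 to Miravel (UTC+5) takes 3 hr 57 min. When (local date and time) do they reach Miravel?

Convert departure to UTC: 9:00 AM − 10:30 = 10:30 PM UTC on Aug 25.
Add 8 hours 20 minutes leg 1 → 6:50 AM UTC (Aug 26).
Add 1 hour and 35 minutes layover in Farhaven → 8:25 AM UTC.
Add 3 hours and 50 minutes leg 2 → 12:15 PM UTC.
Add 1 hour and 34 minutes layover in Kabul → 1:49 PM UTC.
Add 8 hours and 31 minutes leg 3 → 10:20 PM UTC.
Add 5 hours and 15 minutes layover in Apia → 3:35 AM UTC (Aug 27).
Add 3 hours and 57 minutes leg 4 → 7:32 AM UTC.
Miravel is UTC+5:00, so local arrival = 7:32 AM + 5:00 = 12:32 PM on Aug 27.

12:32 PM on August 27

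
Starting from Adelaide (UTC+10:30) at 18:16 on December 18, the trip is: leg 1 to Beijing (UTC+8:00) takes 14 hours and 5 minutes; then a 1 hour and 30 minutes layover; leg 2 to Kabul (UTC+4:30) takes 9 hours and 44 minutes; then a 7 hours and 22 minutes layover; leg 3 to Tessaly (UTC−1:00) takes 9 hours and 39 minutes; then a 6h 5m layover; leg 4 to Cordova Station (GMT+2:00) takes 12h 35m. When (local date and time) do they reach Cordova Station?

Convert departure to UTC: 18:16 − 10:30 = 07:46 UTC on Dec 18.
Add 14 hours 5 minutes leg 1 → 21:51 UTC.
Add 1 hour 30 minutes layover in Beijing → 23:21 UTC.
Add 9 hours and 44 minutes leg 2 → 09:05 UTC (Dec 19).
Add 7 hours 22 minutes layover in Kabul → 16:27 UTC.
Add 9 hours 39 minutes leg 3 → 02:06 UTC (Dec 20).
Add 6 hours and 5 minutes layover in Tessaly → 08:11 UTC.
Add 12 hours and 35 minutes leg 4 → 20:46 UTC.
Cordova Station is UTC+2:00, so local arrival = 20:46 + 2:00 = 22:46 on Dec 20.

22:46 on December 20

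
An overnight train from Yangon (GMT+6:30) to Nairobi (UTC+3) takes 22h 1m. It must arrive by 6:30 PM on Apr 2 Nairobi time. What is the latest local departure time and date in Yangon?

Target arrival in UTC: 6:30 PM − 3:00 = 3:30 PM on Apr 2.
Subtract 22 hours 1 minute → departure 5:29 PM UTC on Apr 1.
Yangon is UTC+6:30: 5:29 PM + 6:30 = 11:59 PM on Apr 1.

11:59 PM on April 1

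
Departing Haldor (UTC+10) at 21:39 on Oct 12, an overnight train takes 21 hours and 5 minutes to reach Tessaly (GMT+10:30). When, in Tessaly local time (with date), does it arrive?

19:14 on Oct 13

Tessaly is 0:30 ahead of Haldor.
After 21 hours and 5 minutes it is 18:44 (Oct 13) in Haldor.
Shift by the zone difference: 18:44 + 0:30 = 19:14 on Oct 13 in Tessaly.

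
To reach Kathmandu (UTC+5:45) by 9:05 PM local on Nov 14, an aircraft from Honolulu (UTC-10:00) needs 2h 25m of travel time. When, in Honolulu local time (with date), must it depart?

2:55 AM on Nov 14

Target arrival in UTC: 9:05 PM − 5:45 = 3:20 PM on Nov 14.
Subtract 2 hours 25 minutes → departure 12:55 PM UTC on Nov 14.
Honolulu is UTC−10:00: 12:55 PM − 10:00 = 2:55 AM on Nov 14.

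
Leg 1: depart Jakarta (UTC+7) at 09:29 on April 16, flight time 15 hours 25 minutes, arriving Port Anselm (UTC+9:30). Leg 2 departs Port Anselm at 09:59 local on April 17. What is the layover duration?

6 hours 35 minutes

Convert departure to UTC: 09:29 − 7:00 = 02:29 UTC on Apr 16.
Add 15 hours 25 minutes flight time → 17:54 UTC.
Port Anselm is UTC+9:30, so local arrival = 17:54 + 9:30 = 03:24 on Apr 17.
Layover = 09:59 − 03:24 = 6 hours 35 minutes.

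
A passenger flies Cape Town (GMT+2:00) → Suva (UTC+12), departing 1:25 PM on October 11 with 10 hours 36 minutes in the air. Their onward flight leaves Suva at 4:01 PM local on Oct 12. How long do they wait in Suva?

Convert departure to UTC: 1:25 PM − 2:00 = 11:25 AM UTC on Oct 11.
Add 10 hours and 36 minutes flight time → 10:01 PM UTC.
Suva is UTC+12:00, so local arrival = 10:01 PM + 12:00 = 10:01 AM on Oct 12.
Layover = 4:01 PM − 10:01 AM = 6 hours.

6 hours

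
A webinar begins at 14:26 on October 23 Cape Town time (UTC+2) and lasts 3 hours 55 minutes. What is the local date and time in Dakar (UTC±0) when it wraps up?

16:21 on October 23

Dakar is 2:00 behind Cape Town.
After 3 hours and 55 minutes it is 18:21 in Cape Town.
Shift by the zone difference: 18:21 − 2:00 = 16:21 on Oct 23 in Dakar.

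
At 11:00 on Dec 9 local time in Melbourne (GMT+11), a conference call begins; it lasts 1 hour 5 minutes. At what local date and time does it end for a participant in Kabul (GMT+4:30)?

05:35 on December 9

Kabul is 6:30 behind Melbourne.
After 1 hour and 5 minutes it is 12:05 in Melbourne.
Shift by the zone difference: 12:05 − 6:30 = 05:35 on Dec 9 in Kabul.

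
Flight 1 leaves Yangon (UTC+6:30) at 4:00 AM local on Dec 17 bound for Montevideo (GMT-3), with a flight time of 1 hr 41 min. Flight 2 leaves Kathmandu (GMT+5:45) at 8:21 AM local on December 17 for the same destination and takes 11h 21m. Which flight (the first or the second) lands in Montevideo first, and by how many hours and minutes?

Flight 1 in UTC: 4:00 AM − 6:30 = 9:30 PM on Dec 16.
+1 hour 41 minutes → arrive 11:11 PM UTC on Dec 16.
Flight 2 in UTC: 8:21 AM − 5:45 = 2:36 AM on Dec 17.
+11 hours 21 minutes → arrive 1:57 PM UTC on Dec 17.
Flight 1 lands earlier by 14 hours 46 minutes.

the first, by 14 hours 46 minutes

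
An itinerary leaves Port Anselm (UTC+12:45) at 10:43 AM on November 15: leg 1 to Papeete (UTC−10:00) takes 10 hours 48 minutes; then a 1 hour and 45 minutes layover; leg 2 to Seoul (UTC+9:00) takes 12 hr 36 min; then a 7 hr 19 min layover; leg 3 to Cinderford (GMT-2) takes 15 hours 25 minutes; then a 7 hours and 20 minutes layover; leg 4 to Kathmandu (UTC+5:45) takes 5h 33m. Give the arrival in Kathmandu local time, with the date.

Convert departure to UTC: 10:43 AM − 12:45 = 9:58 PM UTC on Nov 14.
Add 10 hours and 48 minutes leg 1 → 8:46 AM UTC (Nov 15).
Add 1 hour 45 minutes layover in Papeete → 10:31 AM UTC.
Add 12 hours 36 minutes leg 2 → 11:07 PM UTC.
Add 7 hours 19 minutes layover in Seoul → 6:26 AM UTC (Nov 16).
Add 15 hours 25 minutes leg 3 → 9:51 PM UTC.
Add 7 hours and 20 minutes layover in Cinderford → 5:11 AM UTC (Nov 17).
Add 5 hours and 33 minutes leg 4 → 10:44 AM UTC.
Kathmandu is UTC+5:45, so local arrival = 10:44 AM + 5:45 = 4:29 PM on Nov 17.

4:29 PM on November 17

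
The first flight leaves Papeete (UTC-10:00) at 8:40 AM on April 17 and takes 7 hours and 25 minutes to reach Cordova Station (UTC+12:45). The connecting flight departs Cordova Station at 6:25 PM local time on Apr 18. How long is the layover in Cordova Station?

3 hours 35 minutes

Convert departure to UTC: 8:40 AM + 10:00 = 6:40 PM UTC on Apr 17.
Add 7 hours and 25 minutes flight time → 2:05 AM UTC (Apr 18).
Cordova Station is UTC+12:45, so local arrival = 2:05 AM + 12:45 = 2:50 PM on Apr 18.
Layover = 6:25 PM − 2:50 PM = 3 hours 35 minutes.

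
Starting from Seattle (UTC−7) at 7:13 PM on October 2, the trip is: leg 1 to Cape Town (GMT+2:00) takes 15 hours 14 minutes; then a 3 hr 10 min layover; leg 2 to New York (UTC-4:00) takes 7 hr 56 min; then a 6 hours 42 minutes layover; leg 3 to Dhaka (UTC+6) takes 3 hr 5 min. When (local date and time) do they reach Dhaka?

Convert departure to UTC: 7:13 PM + 7:00 = 2:13 AM UTC on Oct 3.
Add 15 hours 14 minutes leg 1 → 5:27 PM UTC.
Add 3 hours and 10 minutes layover in Cape Town → 8:37 PM UTC.
Add 7 hours and 56 minutes leg 2 → 4:33 AM UTC (Oct 4).
Add 6 hours 42 minutes layover in New York → 11:15 AM UTC.
Add 3 hours 5 minutes leg 3 → 2:20 PM UTC.
Dhaka is UTC+6:00, so local arrival = 2:20 PM + 6:00 = 8:20 PM on Oct 4.

8:20 PM on Oct 4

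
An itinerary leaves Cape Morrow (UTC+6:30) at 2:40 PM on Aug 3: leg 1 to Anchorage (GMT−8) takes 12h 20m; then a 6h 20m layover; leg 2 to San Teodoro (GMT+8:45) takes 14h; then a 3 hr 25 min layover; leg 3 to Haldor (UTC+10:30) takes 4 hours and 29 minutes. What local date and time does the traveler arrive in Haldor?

11:14 AM on August 5

Convert departure to UTC: 2:40 PM − 6:30 = 8:10 AM UTC on Aug 3.
Add 12 hours and 20 minutes leg 1 → 8:30 PM UTC.
Add 6 hours 20 minutes layover in Anchorage → 2:50 AM UTC (Aug 4).
Add 14 hours leg 2 → 4:50 PM UTC.
Add 3 hours and 25 minutes layover in San Teodoro → 8:15 PM UTC.
Add 4 hours 29 minutes leg 3 → 12:44 AM UTC (Aug 5).
Haldor is UTC+10:30, so local arrival = 12:44 AM + 10:30 = 11:14 AM on Aug 5.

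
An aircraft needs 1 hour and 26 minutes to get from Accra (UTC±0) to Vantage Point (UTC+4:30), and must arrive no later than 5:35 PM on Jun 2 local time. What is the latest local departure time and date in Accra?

Target arrival in UTC: 5:35 PM − 4:30 = 1:05 PM on Jun 2.
Subtract 1 hour and 26 minutes → departure 11:39 AM UTC on Jun 2.
Accra is UTC+0, so departure is 11:39 AM on Jun 2.

11:39 AM on Jun 2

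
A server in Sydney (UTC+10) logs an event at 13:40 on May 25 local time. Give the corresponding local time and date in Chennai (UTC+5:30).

09:10 on May 25

Chennai is 4:30 behind Sydney.
Shift by the zone difference: 13:40 − 4:30 = 09:10 on May 25 in Chennai.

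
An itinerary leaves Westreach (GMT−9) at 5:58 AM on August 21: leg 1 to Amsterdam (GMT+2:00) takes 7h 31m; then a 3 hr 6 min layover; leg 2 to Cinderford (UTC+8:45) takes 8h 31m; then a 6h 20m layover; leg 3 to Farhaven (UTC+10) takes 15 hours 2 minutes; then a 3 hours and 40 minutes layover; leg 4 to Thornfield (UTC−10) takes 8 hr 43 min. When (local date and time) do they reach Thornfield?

Convert departure to UTC: 5:58 AM + 9:00 = 2:58 PM UTC on Aug 21.
Add 7 hours 31 minutes leg 1 → 10:29 PM UTC.
Add 3 hours and 6 minutes layover in Amsterdam → 1:35 AM UTC (Aug 22).
Add 8 hours and 31 minutes leg 2 → 10:06 AM UTC.
Add 6 hours and 20 minutes layover in Cinderford → 4:26 PM UTC.
Add 15 hours and 2 minutes leg 3 → 7:28 AM UTC (Aug 23).
Add 3 hours and 40 minutes layover in Farhaven → 11:08 AM UTC.
Add 8 hours and 43 minutes leg 4 → 7:51 PM UTC.
Thornfield is UTC−10:00, so local arrival = 7:51 PM − 10:00 = 9:51 AM on Aug 23.

9:51 AM on Aug 23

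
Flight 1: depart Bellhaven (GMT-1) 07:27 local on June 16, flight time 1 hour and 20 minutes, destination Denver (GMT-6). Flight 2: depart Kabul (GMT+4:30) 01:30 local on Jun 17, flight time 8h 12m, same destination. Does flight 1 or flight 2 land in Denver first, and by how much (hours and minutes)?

the first, by 19 hours 25 minutes

Flight 1 in UTC: 07:27 + 1:00 = 08:27 on Jun 16.
+1 hour and 20 minutes → arrive 09:47 UTC on Jun 16.
Flight 2 in UTC: 01:30 − 4:30 = 21:00 on Jun 16.
+8 hours and 12 minutes → arrive 05:12 UTC on Jun 17.
Flight 1 lands earlier by 19 hours 25 minutes.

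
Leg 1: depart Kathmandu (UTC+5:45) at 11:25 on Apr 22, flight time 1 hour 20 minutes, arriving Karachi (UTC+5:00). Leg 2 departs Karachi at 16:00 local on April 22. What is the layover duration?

4 hours

Convert departure to UTC: 11:25 − 5:45 = 05:40 UTC on Apr 22.
Add 1 hour and 20 minutes flight time → 07:00 UTC.
Karachi is UTC+5:00, so local arrival = 07:00 + 5:00 = 12:00 on Apr 22.
Layover = 16:00 − 12:00 = 4 hours.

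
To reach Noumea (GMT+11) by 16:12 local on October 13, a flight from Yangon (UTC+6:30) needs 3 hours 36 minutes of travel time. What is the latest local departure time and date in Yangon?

Target arrival in UTC: 16:12 − 11:00 = 05:12 on Oct 13.
Subtract 3 hours and 36 minutes → departure 01:36 UTC on Oct 13.
Yangon is UTC+6:30: 01:36 + 6:30 = 08:06 on Oct 13.

08:06 on Oct 13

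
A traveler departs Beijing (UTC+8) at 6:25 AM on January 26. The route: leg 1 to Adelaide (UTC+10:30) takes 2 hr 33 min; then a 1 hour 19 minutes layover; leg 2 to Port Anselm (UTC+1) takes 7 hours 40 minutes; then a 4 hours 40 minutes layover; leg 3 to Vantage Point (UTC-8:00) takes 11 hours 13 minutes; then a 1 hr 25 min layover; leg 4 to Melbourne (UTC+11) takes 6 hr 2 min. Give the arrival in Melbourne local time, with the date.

8:17 PM on January 27

Convert departure to UTC: 6:25 AM − 8:00 = 10:25 PM UTC on Jan 25.
Add 2 hours and 33 minutes leg 1 → 12:58 AM UTC (Jan 26).
Add 1 hour 19 minutes layover in Adelaide → 2:17 AM UTC.
Add 7 hours and 40 minutes leg 2 → 9:57 AM UTC.
Add 4 hours and 40 minutes layover in Port Anselm → 2:37 PM UTC.
Add 11 hours 13 minutes leg 3 → 1:50 AM UTC (Jan 27).
Add 1 hour and 25 minutes layover in Vantage Point → 3:15 AM UTC.
Add 6 hours 2 minutes leg 4 → 9:17 AM UTC.
Melbourne is UTC+11:00, so local arrival = 9:17 AM + 11:00 = 8:17 PM on Jan 27.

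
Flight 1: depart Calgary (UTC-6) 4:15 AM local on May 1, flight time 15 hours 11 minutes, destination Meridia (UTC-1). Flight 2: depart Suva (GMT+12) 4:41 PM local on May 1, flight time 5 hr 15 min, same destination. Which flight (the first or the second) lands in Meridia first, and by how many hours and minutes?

the second, by 15 hours 30 minutes

Flight 1 in UTC: 4:15 AM + 6:00 = 10:15 AM on May 1.
+15 hours 11 minutes → arrive 1:26 AM UTC on May 2.
Flight 2 in UTC: 4:41 PM − 12:00 = 4:41 AM on May 1.
+5 hours 15 minutes → arrive 9:56 AM UTC on May 1.
Flight 2 lands earlier by 15 hours 30 minutes.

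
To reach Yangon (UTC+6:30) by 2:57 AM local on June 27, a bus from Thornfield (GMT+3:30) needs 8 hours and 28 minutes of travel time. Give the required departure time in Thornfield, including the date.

3:29 PM on Jun 26

Target arrival in UTC: 2:57 AM − 6:30 = 8:27 PM on Jun 26.
Subtract 8 hours and 28 minutes → departure 11:59 AM UTC on Jun 26.
Thornfield is UTC+3:30: 11:59 AM + 3:30 = 3:29 PM on Jun 26.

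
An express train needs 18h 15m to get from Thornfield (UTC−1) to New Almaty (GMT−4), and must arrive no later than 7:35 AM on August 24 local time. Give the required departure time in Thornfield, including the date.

4:20 PM on August 23

Target arrival in UTC: 7:35 AM + 4:00 = 11:35 AM on Aug 24.
Subtract 18 hours 15 minutes → departure 5:20 PM UTC on Aug 23.
Thornfield is UTC−1:00: 5:20 PM − 1:00 = 4:20 PM on Aug 23.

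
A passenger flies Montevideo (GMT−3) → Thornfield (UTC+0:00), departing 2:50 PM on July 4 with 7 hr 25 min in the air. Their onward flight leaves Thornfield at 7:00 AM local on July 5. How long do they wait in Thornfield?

5 hours 45 minutes

Convert departure to UTC: 2:50 PM + 3:00 = 5:50 PM UTC on Jul 4.
Add 7 hours and 25 minutes flight time → 1:15 AM UTC (Jul 5).
Thornfield is UTC+0, so local arrival is the same: 1:15 AM on Jul 5.
Layover = 7:00 AM − 1:15 AM = 5 hours 45 minutes.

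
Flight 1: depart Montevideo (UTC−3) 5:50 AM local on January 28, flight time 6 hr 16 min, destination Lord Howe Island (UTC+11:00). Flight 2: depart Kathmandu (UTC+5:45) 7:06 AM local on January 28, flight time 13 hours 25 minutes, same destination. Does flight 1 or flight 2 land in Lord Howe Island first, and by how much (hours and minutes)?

the second, by 20 minutes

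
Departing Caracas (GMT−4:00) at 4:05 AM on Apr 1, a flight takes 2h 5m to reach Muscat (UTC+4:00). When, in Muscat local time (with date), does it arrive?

2:10 PM on April 1

Convert departure to UTC: 4:05 AM + 4:00 = 8:05 AM UTC on Apr 1.
Add 2 hours and 5 minutes travel time → 10:10 AM UTC.
Muscat is UTC+4:00, so local arrival = 10:10 AM + 4:00 = 2:10 PM on Apr 1.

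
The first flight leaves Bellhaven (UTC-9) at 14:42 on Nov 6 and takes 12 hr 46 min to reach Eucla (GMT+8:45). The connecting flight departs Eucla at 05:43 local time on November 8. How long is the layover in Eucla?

Convert departure to UTC: 14:42 + 9:00 = 23:42 UTC on Nov 6.
Add 12 hours and 46 minutes flight time → 12:28 UTC (Nov 7).
Eucla is UTC+8:45, so local arrival = 12:28 + 8:45 = 21:13 on Nov 7.
Layover = 05:43 − 21:13 (+1 day) = 8 hours 30 minutes.

8 hours 30 minutes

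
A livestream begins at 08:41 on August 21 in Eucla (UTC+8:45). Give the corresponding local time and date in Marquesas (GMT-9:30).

Marquesas is 18:15 behind Eucla.
Shift by the zone difference: 08:41 − 18:15 = 14:26 on Aug 20 in Marquesas.

14:26 on August 20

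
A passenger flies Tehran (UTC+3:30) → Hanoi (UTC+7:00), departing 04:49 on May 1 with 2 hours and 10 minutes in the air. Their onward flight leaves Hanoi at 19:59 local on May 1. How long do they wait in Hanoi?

Convert departure to UTC: 04:49 − 3:30 = 01:19 UTC on May 1.
Add 2 hours and 10 minutes flight time → 03:29 UTC.
Hanoi is UTC+7:00, so local arrival = 03:29 + 7:00 = 10:29 on May 1.
Layover = 19:59 − 10:29 = 9 hours 30 minutes.

9 hours 30 minutes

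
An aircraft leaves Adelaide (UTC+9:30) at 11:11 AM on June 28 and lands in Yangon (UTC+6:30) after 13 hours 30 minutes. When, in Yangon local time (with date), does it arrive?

9:41 PM on June 28

Convert departure to UTC: 11:11 AM − 9:30 = 1:41 AM UTC on Jun 28.
Add 13 hours 30 minutes travel time → 3:11 PM UTC.
Yangon is UTC+6:30, so local arrival = 3:11 PM + 6:30 = 9:41 PM on Jun 28.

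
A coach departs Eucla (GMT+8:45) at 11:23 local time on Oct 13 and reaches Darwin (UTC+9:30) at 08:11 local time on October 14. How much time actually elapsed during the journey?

Darwin is 0:45 ahead of Eucla.
Clock-face elapsed time (ignoring zones) is 20 hours 48 minutes.
Actual elapsed = 20 hours 48 minutes − 0:45 = 20 hours 3 minutes.

20 hours 3 minutes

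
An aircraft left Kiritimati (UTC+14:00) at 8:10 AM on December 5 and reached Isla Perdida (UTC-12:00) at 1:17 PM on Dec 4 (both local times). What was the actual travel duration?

Departure in UTC: 8:10 AM − 14:00 = 6:10 PM on Dec 4.
Arrival in UTC: 1:17 PM + 12:00 = 1:17 AM on Dec 5.
Elapsed = 1:17 AM − 6:10 PM (+1 day) = 7 hours 7 minutes.

7 hours 7 minutes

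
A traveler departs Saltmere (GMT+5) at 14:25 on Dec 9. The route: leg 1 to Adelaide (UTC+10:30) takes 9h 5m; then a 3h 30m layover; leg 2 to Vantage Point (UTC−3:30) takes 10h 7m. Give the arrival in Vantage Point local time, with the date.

Convert departure to UTC: 14:25 − 5:00 = 09:25 UTC on Dec 9.
Add 9 hours 5 minutes leg 1 → 18:30 UTC.
Add 3 hours and 30 minutes layover in Adelaide → 22:00 UTC.
Add 10 hours 7 minutes leg 2 → 08:07 UTC (Dec 10).
Vantage Point is UTC−3:30, so local arrival = 08:07 − 3:30 = 04:37 on Dec 10.

04:37 on Dec 10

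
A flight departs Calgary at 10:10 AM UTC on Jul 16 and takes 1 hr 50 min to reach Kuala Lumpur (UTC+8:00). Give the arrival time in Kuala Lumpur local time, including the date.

8:00 PM on July 16

Departure is given in UTC: 10:10 AM on Jul 16.
Add 1 hour 50 minutes → 12:00 PM UTC.
Kuala Lumpur is UTC+8:00: 12:00 PM + 8:00 = 8:00 PM on Jul 16.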